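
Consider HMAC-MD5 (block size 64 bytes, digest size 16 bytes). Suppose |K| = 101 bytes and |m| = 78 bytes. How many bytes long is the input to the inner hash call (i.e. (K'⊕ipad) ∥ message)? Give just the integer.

Key is 101 > 64 bytes, so it is hashed to 16 bytes then zero-padded to 64: |K'| = 64.
Inner input = (K'⊕ipad) ∥ m → 64 + 78 = 142 bytes.

142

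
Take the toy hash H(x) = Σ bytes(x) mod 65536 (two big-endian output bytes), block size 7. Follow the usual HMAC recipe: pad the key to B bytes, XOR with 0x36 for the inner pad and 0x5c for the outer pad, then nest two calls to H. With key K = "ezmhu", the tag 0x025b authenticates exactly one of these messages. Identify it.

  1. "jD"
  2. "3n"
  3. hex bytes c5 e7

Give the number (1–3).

Key "ezmhu" = 65 7a 6d 68 75 is 5 bytes ≤ B = 7; zero-pad to 7 bytes: K' = 65 7a 6d 68 75 00 00.
K' ⊕ ipad = 53 4c 5b 5e 43 36 36; K' ⊕ opad = 39 26 31 34 29 5c 5c.
m1: inner = H(53 4c 5b 5e 43 36 36 6a 44) = 02 b5; tag = H(39 26 31 34 29 5c 5c 02 b5) = 025c
m2: inner = H(53 4c 5b 5e 43 36 36 33 6e) = 02 a8; tag = H(39 26 31 34 29 5c 5c 02 a8) = 024f
m3: inner = H(53 4c 5b 5e 43 36 36 c5 e7) = 03 b3; tag = H(39 26 31 34 29 5c 5c 03 b3) = 025b ← matches

3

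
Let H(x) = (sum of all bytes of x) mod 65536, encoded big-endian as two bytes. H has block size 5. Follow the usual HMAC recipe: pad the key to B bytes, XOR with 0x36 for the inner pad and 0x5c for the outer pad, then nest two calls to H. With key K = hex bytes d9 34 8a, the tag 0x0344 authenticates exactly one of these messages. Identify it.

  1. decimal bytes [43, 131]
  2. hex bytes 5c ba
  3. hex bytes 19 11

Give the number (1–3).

1

Key hex bytes d9 34 8a is 3 bytes ≤ B = 5; zero-pad to 5 bytes: K' = d9 34 8a 00 00.
K' ⊕ ipad = ef 02 bc 36 36; K' ⊕ opad = 85 68 d6 5c 5c.
m1: inner = H(ef 02 bc 36 36 2b 83) = 02 c7; tag = H(85 68 d6 5c 5c 02 c7) = 0344 ← matches
m2: inner = H(ef 02 bc 36 36 5c ba) = 03 2f; tag = H(85 68 d6 5c 5c 03 2f) = 02ad
m3: inner = H(ef 02 bc 36 36 19 11) = 02 43; tag = H(85 68 d6 5c 5c 02 43) = 02c0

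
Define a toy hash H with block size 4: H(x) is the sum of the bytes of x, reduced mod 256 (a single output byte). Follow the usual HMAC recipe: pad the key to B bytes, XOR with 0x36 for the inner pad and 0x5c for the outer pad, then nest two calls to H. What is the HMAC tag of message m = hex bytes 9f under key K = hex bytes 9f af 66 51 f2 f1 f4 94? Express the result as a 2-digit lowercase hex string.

c7

Key hex bytes 9f af 66 51 f2 f1 f4 94 is 8 bytes > B = 4, so hash it first: H(key) = 70, then zero-pad to 4 bytes: K' = 70 00 00 00.
K' ⊕ ipad = 46 36 36 36.  K' ⊕ opad = 2c 5c 5c 5c.
Inner input = (K'⊕ipad) ∥ m = 46 36 36 36 ∥ 9f.
Inner hash: sum = 70+54+54+54+159 = 391; mod 256 = 135 → 87.
Outer input = (K'⊕opad) ∥ inner = 2c 5c 5c 5c ∥ 87.
Outer hash (tag): sum = 44+92+92+92+135 = 455; mod 256 = 199 → c7.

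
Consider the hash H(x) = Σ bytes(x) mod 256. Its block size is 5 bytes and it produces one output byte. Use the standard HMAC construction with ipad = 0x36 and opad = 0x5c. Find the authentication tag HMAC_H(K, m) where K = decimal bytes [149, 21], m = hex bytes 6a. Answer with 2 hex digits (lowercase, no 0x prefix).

f8

Key decimal bytes [149, 21] = 95 15 is 2 bytes ≤ B = 5; zero-pad to 5 bytes: K' = 95 15 00 00 00.
K' ⊕ ipad = a3 23 36 36 36.  K' ⊕ opad = c9 49 5c 5c 5c.
Inner input = (K'⊕ipad) ∥ m = a3 23 36 36 36 ∥ 6a.
Inner hash: sum = 163+35+54+54+54+106 = 466; mod 256 = 210 → d2.
Outer input = (K'⊕opad) ∥ inner = c9 49 5c 5c 5c ∥ d2.
Outer hash (tag): sum = 201+73+92+92+92+210 = 760; mod 256 = 248 → f8.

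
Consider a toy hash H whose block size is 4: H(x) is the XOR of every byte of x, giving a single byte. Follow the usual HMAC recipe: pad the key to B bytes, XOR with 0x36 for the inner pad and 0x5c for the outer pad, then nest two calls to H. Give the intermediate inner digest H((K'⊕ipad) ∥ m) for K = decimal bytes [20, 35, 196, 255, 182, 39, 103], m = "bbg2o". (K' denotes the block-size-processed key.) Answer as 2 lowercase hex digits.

c0

Key decimal bytes [20, 35, 196, 255, 182, 39, 103] = 14 23 c4 ff b6 27 67 is 7 bytes > B = 4, so hash it first: H(key) = fa, then zero-pad to 4 bytes: K' = fa 00 00 00.
K' ⊕ ipad = cc 36 36 36.
Inner input = cc 36 36 36 ∥ 62 62 67 32 6f.
Inner hash: XOR cc⊕36⊕36⊕36⊕62⊕62⊕67⊕32⊕6f = c0.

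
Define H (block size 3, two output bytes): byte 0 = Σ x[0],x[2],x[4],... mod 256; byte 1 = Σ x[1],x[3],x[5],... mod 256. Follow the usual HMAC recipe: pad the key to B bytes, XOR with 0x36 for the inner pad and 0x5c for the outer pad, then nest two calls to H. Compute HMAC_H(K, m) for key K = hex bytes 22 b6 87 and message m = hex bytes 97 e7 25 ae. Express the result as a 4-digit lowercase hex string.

Key hex bytes 22 b6 87 is exactly B = 3 bytes: K' = 22 b6 87.
K' ⊕ ipad = 14 80 b1.  K' ⊕ opad = 7e ea db.
Inner input = (K'⊕ipad) ∥ m = 14 80 b1 ∥ 97 e7 25 ae.
Inner hash: even-index sum = 602 mod 256 = 90; odd-index sum = 316 mod 256 = 60 → 5a 3c.
Outer input = (K'⊕opad) ∥ inner = 7e ea db ∥ 5a 3c.
Outer hash (tag): even-index sum = 405 mod 256 = 149; odd-index sum = 324 mod 256 = 68 → 95 44.

9544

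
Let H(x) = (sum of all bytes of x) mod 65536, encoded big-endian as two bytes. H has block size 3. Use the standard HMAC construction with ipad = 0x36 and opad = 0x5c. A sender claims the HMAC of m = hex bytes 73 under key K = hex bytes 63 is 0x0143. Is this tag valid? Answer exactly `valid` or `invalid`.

invalid

Key hex bytes 63 is 1 byte ≤ B = 3; zero-pad to 3 bytes: K' = 63 00 00.
K' ⊕ ipad = 55 36 36; K' ⊕ opad = 3f 5c 5c.
Inner hash: sum = 85+54+54+115 = 308 → 01 34.
Outer hash (recomputed tag): sum = 63+92+92+1+52 = 300 → 01 2c.
Recomputed tag = 012c; claimed = 0143 → mismatch.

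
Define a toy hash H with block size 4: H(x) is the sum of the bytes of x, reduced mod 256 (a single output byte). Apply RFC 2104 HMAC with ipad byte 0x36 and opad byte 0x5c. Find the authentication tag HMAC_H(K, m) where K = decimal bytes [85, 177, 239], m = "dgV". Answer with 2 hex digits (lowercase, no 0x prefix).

1f

Key decimal bytes [85, 177, 239] = 55 b1 ef is 3 bytes ≤ B = 4; zero-pad to 4 bytes: K' = 55 b1 ef 00.
K' ⊕ ipad = 63 87 d9 36.  K' ⊕ opad = 09 ed b3 5c.
Inner input = (K'⊕ipad) ∥ m = 63 87 d9 36 ∥ 64 67 56.
Inner hash: sum = 99+135+217+54+100+103+86 = 794; mod 256 = 26 → 1a.
Outer input = (K'⊕opad) ∥ inner = 09 ed b3 5c ∥ 1a.
Outer hash (tag): sum = 9+237+179+92+26 = 543; mod 256 = 31 → 1f.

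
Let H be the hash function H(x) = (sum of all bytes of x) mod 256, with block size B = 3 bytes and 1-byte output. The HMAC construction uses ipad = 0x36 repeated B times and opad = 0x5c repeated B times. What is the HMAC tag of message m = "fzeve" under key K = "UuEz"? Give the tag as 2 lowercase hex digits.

d8

Key "UuEz" = 55 75 45 7a is 4 bytes > B = 3, so hash it first: H(key) = 89, then zero-pad to 3 bytes: K' = 89 00 00.
K' ⊕ ipad = bf 36 36.  K' ⊕ opad = d5 5c 5c.
Inner input = (K'⊕ipad) ∥ m = bf 36 36 ∥ 66 7a 65 76 65.
Inner hash: sum = 191+54+54+102+122+101+118+101 = 843; mod 256 = 75 → 4b.
Outer input = (K'⊕opad) ∥ inner = d5 5c 5c ∥ 4b.
Outer hash (tag): sum = 213+92+92+75 = 472; mod 256 = 216 → d8.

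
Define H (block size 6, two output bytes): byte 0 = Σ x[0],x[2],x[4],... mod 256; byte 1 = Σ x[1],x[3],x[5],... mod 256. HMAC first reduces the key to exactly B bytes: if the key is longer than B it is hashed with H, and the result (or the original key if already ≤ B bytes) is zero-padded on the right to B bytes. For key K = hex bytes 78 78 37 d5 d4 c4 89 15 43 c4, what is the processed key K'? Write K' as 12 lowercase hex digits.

|K| = 10 > B = 6, so first hash the key.
H(K): even-index sum = 591 mod 256 = 79; odd-index sum = 746 mod 256 = 234 → 4f ea.
Zero-pad H(K) = 4f ea to 6 bytes: K' = 4f ea 00 00 00 00.

4fea00000000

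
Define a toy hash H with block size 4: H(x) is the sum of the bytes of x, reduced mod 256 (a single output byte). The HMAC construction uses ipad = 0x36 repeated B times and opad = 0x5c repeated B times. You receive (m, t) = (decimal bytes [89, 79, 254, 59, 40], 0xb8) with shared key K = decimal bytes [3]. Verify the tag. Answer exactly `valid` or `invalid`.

invalid

Key decimal bytes [3] = 03 is 1 byte ≤ B = 4; zero-pad to 4 bytes: K' = 03 00 00 00.
K' ⊕ ipad = 35 36 36 36; K' ⊕ opad = 5f 5c 5c 5c.
Inner hash: sum = 53+54+54+54+89+79+254+59+40 = 736; mod 256 = 224 → e0.
Outer hash (recomputed tag): sum = 95+92+92+92+224 = 595; mod 256 = 83 → 53.
Recomputed tag = 53; claimed = b8 → mismatch.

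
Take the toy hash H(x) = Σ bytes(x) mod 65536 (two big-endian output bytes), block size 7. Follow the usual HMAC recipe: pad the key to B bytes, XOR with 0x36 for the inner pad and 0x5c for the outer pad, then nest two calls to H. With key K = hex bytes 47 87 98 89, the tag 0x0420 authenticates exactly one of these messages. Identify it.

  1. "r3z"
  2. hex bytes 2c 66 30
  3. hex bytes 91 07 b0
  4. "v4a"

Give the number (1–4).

3

Key hex bytes 47 87 98 89 is 4 bytes ≤ B = 7; zero-pad to 7 bytes: K' = 47 87 98 89 00 00 00.
K' ⊕ ipad = 71 b1 ae bf 36 36 36; K' ⊕ opad = 1b db c4 d5 5c 5c 5c.
m1: inner = H(71 b1 ae bf 36 36 36 72 33 7a) = 04 50; tag = H(1b db c4 d5 5c 5c 5c 04 50) = 03f7
m2: inner = H(71 b1 ae bf 36 36 36 2c 66 30) = 03 f3; tag = H(1b db c4 d5 5c 5c 5c 03 f3) = 0499
m3: inner = H(71 b1 ae bf 36 36 36 91 07 b0) = 04 79; tag = H(1b db c4 d5 5c 5c 5c 04 79) = 0420 ← matches
m4: inner = H(71 b1 ae bf 36 36 36 76 34 61) = 04 3c; tag = H(1b db c4 d5 5c 5c 5c 04 3c) = 03e3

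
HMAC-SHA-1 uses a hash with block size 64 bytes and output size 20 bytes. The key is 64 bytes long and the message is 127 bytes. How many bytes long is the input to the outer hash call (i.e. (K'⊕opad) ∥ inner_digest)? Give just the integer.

84

Key is 64 ≤ 64 bytes, zero-padded: |K'| = 64.
Outer input = (K'⊕opad) ∥ H(inner) → 64 + 20 = 84 bytes.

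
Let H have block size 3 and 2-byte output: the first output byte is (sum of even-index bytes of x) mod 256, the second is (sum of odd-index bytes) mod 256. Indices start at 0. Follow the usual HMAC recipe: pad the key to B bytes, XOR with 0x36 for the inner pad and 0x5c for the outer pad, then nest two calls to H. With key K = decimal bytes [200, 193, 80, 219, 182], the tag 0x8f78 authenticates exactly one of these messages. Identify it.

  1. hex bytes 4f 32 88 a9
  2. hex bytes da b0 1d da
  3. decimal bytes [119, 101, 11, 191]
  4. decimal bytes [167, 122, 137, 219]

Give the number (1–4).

Key decimal bytes [200, 193, 80, 219, 182] = c8 c1 50 db b6 is 5 bytes > B = 3, so hash it first: H(key) = ce 9c, then zero-pad to 3 bytes: K' = ce 9c 00.
K' ⊕ ipad = f8 aa 36; K' ⊕ opad = 92 c0 5c.
m1: inner = H(f8 aa 36 4f 32 88 a9) = 09 81; tag = H(92 c0 5c 09 81) = 6fc9
m2: inner = H(f8 aa 36 da b0 1d da) = b8 a1; tag = H(92 c0 5c b8 a1) = 8f78 ← matches
m3: inner = H(f8 aa 36 77 65 0b bf) = 52 2c; tag = H(92 c0 5c 52 2c) = 1a12
m4: inner = H(f8 aa 36 a7 7a 89 db) = 83 da; tag = H(92 c0 5c 83 da) = c843

2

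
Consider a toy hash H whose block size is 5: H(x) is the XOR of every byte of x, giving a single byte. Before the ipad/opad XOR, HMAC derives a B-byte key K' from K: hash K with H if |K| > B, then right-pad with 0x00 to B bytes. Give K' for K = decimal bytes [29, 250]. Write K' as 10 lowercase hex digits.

1dfa000000

Key decimal bytes [29, 250] = 1d fa is 2 bytes ≤ B = 5; zero-pad to 5 bytes: K' = 1d fa 00 00 00.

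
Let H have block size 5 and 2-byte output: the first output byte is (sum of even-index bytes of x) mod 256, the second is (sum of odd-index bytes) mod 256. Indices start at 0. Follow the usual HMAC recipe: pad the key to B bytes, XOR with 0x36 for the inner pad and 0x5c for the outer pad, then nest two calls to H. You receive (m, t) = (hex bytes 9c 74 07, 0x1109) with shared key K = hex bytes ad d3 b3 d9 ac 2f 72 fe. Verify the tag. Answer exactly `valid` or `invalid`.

invalid

Key hex bytes ad d3 b3 d9 ac 2f 72 fe is 8 bytes > B = 5, so hash it first: H(key) = 7e d9, then zero-pad to 5 bytes: K' = 7e d9 00 00 00.
K' ⊕ ipad = 48 ef 36 36 36; K' ⊕ opad = 22 85 5c 5c 5c.
Inner hash: even-index sum = 296 mod 256 = 40; odd-index sum = 456 mod 256 = 200 → 28 c8.
Outer hash (recomputed tag): even-index sum = 418 mod 256 = 162; odd-index sum = 265 mod 256 = 9 → a2 09.
Recomputed tag = a209; claimed = 1109 → mismatch.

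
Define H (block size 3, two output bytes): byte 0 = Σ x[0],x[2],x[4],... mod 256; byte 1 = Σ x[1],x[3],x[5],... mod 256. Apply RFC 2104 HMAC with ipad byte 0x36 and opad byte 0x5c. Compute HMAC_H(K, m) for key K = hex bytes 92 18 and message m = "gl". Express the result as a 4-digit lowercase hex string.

bf8a

Key hex bytes 92 18 is 2 bytes ≤ B = 3; zero-pad to 3 bytes: K' = 92 18 00.
K' ⊕ ipad = a4 2e 36.  K' ⊕ opad = ce 44 5c.
Inner input = (K'⊕ipad) ∥ m = a4 2e 36 ∥ 67 6c.
Inner hash: even-index sum = 326 mod 256 = 70; odd-index sum = 149 mod 256 = 149 → 46 95.
Outer input = (K'⊕opad) ∥ inner = ce 44 5c ∥ 46 95.
Outer hash (tag): even-index sum = 447 mod 256 = 191; odd-index sum = 138 mod 256 = 138 → bf 8a.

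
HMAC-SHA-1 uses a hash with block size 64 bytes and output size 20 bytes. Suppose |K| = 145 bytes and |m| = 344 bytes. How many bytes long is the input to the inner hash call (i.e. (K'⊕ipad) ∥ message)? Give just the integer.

408

Key is 145 > 64 bytes, so it is hashed to 20 bytes then zero-padded to 64: |K'| = 64.
Inner input = (K'⊕ipad) ∥ m → 64 + 344 = 408 bytes.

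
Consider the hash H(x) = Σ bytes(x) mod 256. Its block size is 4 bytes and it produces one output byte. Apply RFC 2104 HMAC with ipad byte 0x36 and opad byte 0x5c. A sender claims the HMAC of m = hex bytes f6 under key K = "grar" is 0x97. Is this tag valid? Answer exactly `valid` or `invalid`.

invalid

Key "grar" = 67 72 61 72 is exactly B = 4 bytes: K' = 67 72 61 72.
K' ⊕ ipad = 51 44 57 44; K' ⊕ opad = 3b 2e 3d 2e.
Inner hash: sum = 81+68+87+68+246 = 550; mod 256 = 38 → 26.
Outer hash (recomputed tag): sum = 59+46+61+46+38 = 250 → fa.
Recomputed tag = fa; claimed = 97 → mismatch.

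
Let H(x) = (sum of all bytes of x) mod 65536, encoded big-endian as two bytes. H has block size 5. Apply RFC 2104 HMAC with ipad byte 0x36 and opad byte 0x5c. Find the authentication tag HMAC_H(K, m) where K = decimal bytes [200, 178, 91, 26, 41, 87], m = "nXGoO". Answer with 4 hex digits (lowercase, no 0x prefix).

02a1

Key decimal bytes [200, 178, 91, 26, 41, 87] = c8 b2 5b 1a 29 57 is 6 bytes > B = 5, so hash it first: H(key) = 02 6f, then zero-pad to 5 bytes: K' = 02 6f 00 00 00.
K' ⊕ ipad = 34 59 36 36 36.  K' ⊕ opad = 5e 33 5c 5c 5c.
Inner input = (K'⊕ipad) ∥ m = 34 59 36 36 36 ∥ 6e 58 47 6f 4f.
Inner hash: sum = 52+89+54+54+54+110+88+71+111+79 = 762 → 02 fa.
Outer input = (K'⊕opad) ∥ inner = 5e 33 5c 5c 5c ∥ 02 fa.
Outer hash (tag): sum = 94+51+92+92+92+2+250 = 673 → 02 a1.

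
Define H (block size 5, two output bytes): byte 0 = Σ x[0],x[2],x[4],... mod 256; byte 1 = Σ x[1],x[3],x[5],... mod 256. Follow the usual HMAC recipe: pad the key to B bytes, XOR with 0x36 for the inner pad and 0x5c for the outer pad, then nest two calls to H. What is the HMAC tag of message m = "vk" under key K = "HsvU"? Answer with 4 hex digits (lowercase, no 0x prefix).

Key "HsvU" = 48 73 76 55 is 4 bytes ≤ B = 5; zero-pad to 5 bytes: K' = 48 73 76 55 00.
K' ⊕ ipad = 7e 45 40 63 36.  K' ⊕ opad = 14 2f 2a 09 5c.
Inner input = (K'⊕ipad) ∥ m = 7e 45 40 63 36 ∥ 76 6b.
Inner hash: even-index sum = 351 mod 256 = 95; odd-index sum = 286 mod 256 = 30 → 5f 1e.
Outer input = (K'⊕opad) ∥ inner = 14 2f 2a 09 5c ∥ 5f 1e.
Outer hash (tag): even-index sum = 184 mod 256 = 184; odd-index sum = 151 mod 256 = 151 → b8 97.

b897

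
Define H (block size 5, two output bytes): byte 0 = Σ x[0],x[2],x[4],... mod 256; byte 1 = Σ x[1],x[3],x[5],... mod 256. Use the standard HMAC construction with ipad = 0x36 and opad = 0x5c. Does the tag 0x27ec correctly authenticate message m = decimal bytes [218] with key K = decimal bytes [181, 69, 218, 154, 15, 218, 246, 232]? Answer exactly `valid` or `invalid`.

Key decimal bytes [181, 69, 218, 154, 15, 218, 246, 232] = b5 45 da 9a 0f da f6 e8 is 8 bytes > B = 5, so hash it first: H(key) = 94 a1, then zero-pad to 5 bytes: K' = 94 a1 00 00 00.
K' ⊕ ipad = a2 97 36 36 36; K' ⊕ opad = c8 fd 5c 5c 5c.
Inner hash: even-index sum = 270 mod 256 = 14; odd-index sum = 423 mod 256 = 167 → 0e a7.
Outer hash (recomputed tag): even-index sum = 551 mod 256 = 39; odd-index sum = 359 mod 256 = 103 → 27 67.
Recomputed tag = 2767; claimed = 27ec → mismatch.

invalid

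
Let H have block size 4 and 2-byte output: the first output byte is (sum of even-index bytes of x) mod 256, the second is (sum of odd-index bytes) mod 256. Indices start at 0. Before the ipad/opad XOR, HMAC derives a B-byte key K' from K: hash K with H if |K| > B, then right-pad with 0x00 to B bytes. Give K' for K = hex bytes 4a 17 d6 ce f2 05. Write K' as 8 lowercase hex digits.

|K| = 6 > B = 4, so first hash the key.
H(K): even-index sum = 530 mod 256 = 18; odd-index sum = 234 mod 256 = 234 → 12 ea.
Zero-pad H(K) = 12 ea to 4 bytes: K' = 12 ea 00 00.

12ea0000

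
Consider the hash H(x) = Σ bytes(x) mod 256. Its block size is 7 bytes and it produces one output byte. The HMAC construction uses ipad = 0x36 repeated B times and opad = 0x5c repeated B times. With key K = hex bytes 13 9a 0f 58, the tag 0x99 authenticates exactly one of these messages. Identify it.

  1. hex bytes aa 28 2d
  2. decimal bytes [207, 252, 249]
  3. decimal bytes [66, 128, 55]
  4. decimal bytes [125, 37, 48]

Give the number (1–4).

1

Key hex bytes 13 9a 0f 58 is 4 bytes ≤ B = 7; zero-pad to 7 bytes: K' = 13 9a 0f 58 00 00 00.
K' ⊕ ipad = 25 ac 39 6e 36 36 36; K' ⊕ opad = 4f c6 53 04 5c 5c 5c.
m1: inner = H(25 ac 39 6e 36 36 36 aa 28 2d) = 19; tag = H(4f c6 53 04 5c 5c 5c 19) = 99 ← matches
m2: inner = H(25 ac 39 6e 36 36 36 cf fc f9) = de; tag = H(4f c6 53 04 5c 5c 5c de) = 5e
m3: inner = H(25 ac 39 6e 36 36 36 42 80 37) = 13; tag = H(4f c6 53 04 5c 5c 5c 13) = 93
m4: inner = H(25 ac 39 6e 36 36 36 7d 25 30) = ec; tag = H(4f c6 53 04 5c 5c 5c ec) = 6c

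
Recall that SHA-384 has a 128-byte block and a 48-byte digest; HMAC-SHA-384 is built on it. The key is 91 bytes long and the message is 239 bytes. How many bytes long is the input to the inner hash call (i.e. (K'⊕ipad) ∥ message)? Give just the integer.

367

Key is 91 ≤ 128 bytes, zero-padded: |K'| = 128.
Inner input = (K'⊕ipad) ∥ m → 128 + 239 = 367 bytes.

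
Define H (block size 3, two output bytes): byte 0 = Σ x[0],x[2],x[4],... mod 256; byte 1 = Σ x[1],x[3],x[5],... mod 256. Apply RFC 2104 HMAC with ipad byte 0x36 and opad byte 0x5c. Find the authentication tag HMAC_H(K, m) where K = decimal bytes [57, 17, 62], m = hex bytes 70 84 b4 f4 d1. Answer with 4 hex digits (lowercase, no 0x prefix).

Key decimal bytes [57, 17, 62] = 39 11 3e is exactly B = 3 bytes: K' = 39 11 3e.
K' ⊕ ipad = 0f 27 08.  K' ⊕ opad = 65 4d 62.
Inner input = (K'⊕ipad) ∥ m = 0f 27 08 ∥ 70 84 b4 f4 d1.
Inner hash: even-index sum = 399 mod 256 = 143; odd-index sum = 540 mod 256 = 28 → 8f 1c.
Outer input = (K'⊕opad) ∥ inner = 65 4d 62 ∥ 8f 1c.
Outer hash (tag): even-index sum = 227 mod 256 = 227; odd-index sum = 220 mod 256 = 220 → e3 dc.

e3dc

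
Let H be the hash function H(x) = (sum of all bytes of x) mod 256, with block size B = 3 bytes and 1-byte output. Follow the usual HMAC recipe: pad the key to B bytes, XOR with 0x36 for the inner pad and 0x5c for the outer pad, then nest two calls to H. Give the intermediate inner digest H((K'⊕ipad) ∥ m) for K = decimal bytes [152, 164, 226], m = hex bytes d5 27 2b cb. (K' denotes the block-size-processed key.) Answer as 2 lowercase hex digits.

06

Key decimal bytes [152, 164, 226] = 98 a4 e2 is exactly B = 3 bytes: K' = 98 a4 e2.
K' ⊕ ipad = ae 92 d4.
Inner input = ae 92 d4 ∥ d5 27 2b cb.
Inner hash: sum = 174+146+212+213+39+43+203 = 1030; mod 256 = 6 → 06.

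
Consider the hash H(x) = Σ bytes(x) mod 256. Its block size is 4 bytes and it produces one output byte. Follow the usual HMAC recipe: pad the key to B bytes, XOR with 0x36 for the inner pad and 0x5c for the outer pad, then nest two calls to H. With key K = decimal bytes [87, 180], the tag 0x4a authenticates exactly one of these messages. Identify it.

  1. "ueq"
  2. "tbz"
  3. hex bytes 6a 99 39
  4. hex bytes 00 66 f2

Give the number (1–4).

Key decimal bytes [87, 180] = 57 b4 is 2 bytes ≤ B = 4; zero-pad to 4 bytes: K' = 57 b4 00 00.
K' ⊕ ipad = 61 82 36 36; K' ⊕ opad = 0b e8 5c 5c.
m1: inner = H(61 82 36 36 75 65 71) = 9a; tag = H(0b e8 5c 5c 9a) = 45
m2: inner = H(61 82 36 36 74 62 7a) = 9f; tag = H(0b e8 5c 5c 9f) = 4a ← matches
m3: inner = H(61 82 36 36 6a 99 39) = 8b; tag = H(0b e8 5c 5c 8b) = 36
m4: inner = H(61 82 36 36 00 66 f2) = a7; tag = H(0b e8 5c 5c a7) = 52

2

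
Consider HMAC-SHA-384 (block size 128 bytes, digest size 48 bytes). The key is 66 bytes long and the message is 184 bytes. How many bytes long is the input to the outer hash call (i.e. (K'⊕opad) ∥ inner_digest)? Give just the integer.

Key is 66 ≤ 128 bytes, zero-padded: |K'| = 128.
Outer input = (K'⊕opad) ∥ H(inner) → 128 + 48 = 176 bytes.

176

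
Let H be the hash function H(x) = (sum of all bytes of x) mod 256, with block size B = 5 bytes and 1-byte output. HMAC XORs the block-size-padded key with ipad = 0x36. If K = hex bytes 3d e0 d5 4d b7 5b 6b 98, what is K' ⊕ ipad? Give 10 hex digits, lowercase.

Key hex bytes 3d e0 d5 4d b7 5b 6b 98 is 8 bytes > B = 5, so hash it first: H(key) = 54, then zero-pad to 5 bytes: K' = 54 00 00 00 00.
XOR each byte with 0x36: 54⊕36=62, 00⊕36=36, 00⊕36=36, 00⊕36=36, 00⊕36=36.

6236363636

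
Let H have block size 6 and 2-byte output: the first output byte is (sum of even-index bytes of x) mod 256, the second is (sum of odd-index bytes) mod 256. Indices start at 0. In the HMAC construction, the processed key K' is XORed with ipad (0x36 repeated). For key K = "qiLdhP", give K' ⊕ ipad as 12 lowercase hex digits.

Key "qiLdhP" = 71 69 4c 64 68 50 is exactly B = 6 bytes: K' = 71 69 4c 64 68 50.
XOR each byte with 0x36: 71⊕36=47, 69⊕36=5f, 4c⊕36=7a, 64⊕36=52, 68⊕36=5e, 50⊕36=66.

475f7a525e66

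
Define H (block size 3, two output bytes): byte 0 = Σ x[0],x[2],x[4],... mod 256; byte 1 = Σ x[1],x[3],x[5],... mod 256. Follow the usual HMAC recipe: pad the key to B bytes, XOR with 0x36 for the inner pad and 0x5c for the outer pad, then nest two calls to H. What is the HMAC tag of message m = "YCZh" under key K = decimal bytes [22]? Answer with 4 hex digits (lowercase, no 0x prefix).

8f5d

Key decimal bytes [22] = 16 is 1 byte ≤ B = 3; zero-pad to 3 bytes: K' = 16 00 00.
K' ⊕ ipad = 20 36 36.  K' ⊕ opad = 4a 5c 5c.
Inner input = (K'⊕ipad) ∥ m = 20 36 36 ∥ 59 43 5a 68.
Inner hash: even-index sum = 257 mod 256 = 1; odd-index sum = 233 mod 256 = 233 → 01 e9.
Outer input = (K'⊕opad) ∥ inner = 4a 5c 5c ∥ 01 e9.
Outer hash (tag): even-index sum = 399 mod 256 = 143; odd-index sum = 93 mod 256 = 93 → 8f 5d.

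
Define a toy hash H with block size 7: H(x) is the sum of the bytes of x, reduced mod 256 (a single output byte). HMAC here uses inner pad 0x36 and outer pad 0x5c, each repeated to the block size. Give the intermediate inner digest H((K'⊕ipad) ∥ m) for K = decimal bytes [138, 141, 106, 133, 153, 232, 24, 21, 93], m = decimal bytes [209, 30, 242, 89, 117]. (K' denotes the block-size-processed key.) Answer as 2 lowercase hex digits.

Key decimal bytes [138, 141, 106, 133, 153, 232, 24, 21, 93] = 8a 8d 6a 85 99 e8 18 15 5d is 9 bytes > B = 7, so hash it first: H(key) = 11, then zero-pad to 7 bytes: K' = 11 00 00 00 00 00 00.
K' ⊕ ipad = 27 36 36 36 36 36 36.
Inner input = 27 36 36 36 36 36 36 ∥ d1 1e f2 59 75.
Inner hash: sum = 39+54+54+54+54+54+54+209+30+242+89+117 = 1050; mod 256 = 26 → 1a.

1a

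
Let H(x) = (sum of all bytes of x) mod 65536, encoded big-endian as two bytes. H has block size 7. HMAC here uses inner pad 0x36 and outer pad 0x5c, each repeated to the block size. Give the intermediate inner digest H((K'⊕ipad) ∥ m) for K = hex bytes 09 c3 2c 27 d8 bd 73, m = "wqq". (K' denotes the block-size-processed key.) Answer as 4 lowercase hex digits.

0476

Key hex bytes 09 c3 2c 27 d8 bd 73 is exactly B = 7 bytes: K' = 09 c3 2c 27 d8 bd 73.
K' ⊕ ipad = 3f f5 1a 11 ee 8b 45.
Inner input = 3f f5 1a 11 ee 8b 45 ∥ 77 71 71.
Inner hash: sum = 63+245+26+17+238+139+69+119+113+113 = 1142 → 04 76.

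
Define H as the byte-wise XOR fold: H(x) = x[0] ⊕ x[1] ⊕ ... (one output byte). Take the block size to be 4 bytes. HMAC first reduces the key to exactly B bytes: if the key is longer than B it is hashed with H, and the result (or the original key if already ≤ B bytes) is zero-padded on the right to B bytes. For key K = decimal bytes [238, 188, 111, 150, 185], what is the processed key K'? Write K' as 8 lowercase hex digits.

12000000

|K| = 5 > B = 4, so first hash the key.
H(K): XOR ee⊕bc⊕6f⊕96⊕b9 = 12.
Zero-pad H(K) = 12 to 4 bytes: K' = 12 00 00 00.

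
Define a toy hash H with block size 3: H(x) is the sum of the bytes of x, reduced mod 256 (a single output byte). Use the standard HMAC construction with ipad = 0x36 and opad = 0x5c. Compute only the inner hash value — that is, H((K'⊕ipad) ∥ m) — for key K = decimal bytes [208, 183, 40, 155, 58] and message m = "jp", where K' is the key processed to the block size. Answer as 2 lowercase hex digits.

f8

Key decimal bytes [208, 183, 40, 155, 58] = d0 b7 28 9b 3a is 5 bytes > B = 3, so hash it first: H(key) = 84, then zero-pad to 3 bytes: K' = 84 00 00.
K' ⊕ ipad = b2 36 36.
Inner input = b2 36 36 ∥ 6a 70.
Inner hash: sum = 178+54+54+106+112 = 504; mod 256 = 248 → f8.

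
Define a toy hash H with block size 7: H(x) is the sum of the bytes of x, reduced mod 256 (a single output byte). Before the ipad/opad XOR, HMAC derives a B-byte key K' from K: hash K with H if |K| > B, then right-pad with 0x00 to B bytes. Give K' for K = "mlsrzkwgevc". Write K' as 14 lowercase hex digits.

|K| = 11 > B = 7, so first hash the key.
H(K): sum = 109+108+115+114+122+107+119+103+101+118+99 = 1215; mod 256 = 191 → bf.
Zero-pad H(K) = bf to 7 bytes: K' = bf 00 00 00 00 00 00.

bf000000000000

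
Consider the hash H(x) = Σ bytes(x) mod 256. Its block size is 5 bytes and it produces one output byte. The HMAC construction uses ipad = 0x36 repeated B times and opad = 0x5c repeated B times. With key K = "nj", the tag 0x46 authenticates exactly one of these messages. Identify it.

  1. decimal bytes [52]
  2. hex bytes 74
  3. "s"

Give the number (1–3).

2

Key "nj" = 6e 6a is 2 bytes ≤ B = 5; zero-pad to 5 bytes: K' = 6e 6a 00 00 00.
K' ⊕ ipad = 58 5c 36 36 36; K' ⊕ opad = 32 36 5c 5c 5c.
m1: inner = H(58 5c 36 36 36 34) = 8a; tag = H(32 36 5c 5c 5c 8a) = 06
m2: inner = H(58 5c 36 36 36 74) = ca; tag = H(32 36 5c 5c 5c ca) = 46 ← matches
m3: inner = H(58 5c 36 36 36 73) = c9; tag = H(32 36 5c 5c 5c c9) = 45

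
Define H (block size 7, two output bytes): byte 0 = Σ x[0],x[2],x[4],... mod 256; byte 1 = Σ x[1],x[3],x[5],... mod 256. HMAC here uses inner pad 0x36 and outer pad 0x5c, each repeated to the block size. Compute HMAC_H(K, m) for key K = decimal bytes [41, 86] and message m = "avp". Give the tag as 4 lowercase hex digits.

26f9

Key decimal bytes [41, 86] = 29 56 is 2 bytes ≤ B = 7; zero-pad to 7 bytes: K' = 29 56 00 00 00 00 00.
K' ⊕ ipad = 1f 60 36 36 36 36 36.  K' ⊕ opad = 75 0a 5c 5c 5c 5c 5c.
Inner input = (K'⊕ipad) ∥ m = 1f 60 36 36 36 36 36 ∥ 61 76 70.
Inner hash: even-index sum = 311 mod 256 = 55; odd-index sum = 413 mod 256 = 157 → 37 9d.
Outer input = (K'⊕opad) ∥ inner = 75 0a 5c 5c 5c 5c 5c ∥ 37 9d.
Outer hash (tag): even-index sum = 550 mod 256 = 38; odd-index sum = 249 mod 256 = 249 → 26 f9.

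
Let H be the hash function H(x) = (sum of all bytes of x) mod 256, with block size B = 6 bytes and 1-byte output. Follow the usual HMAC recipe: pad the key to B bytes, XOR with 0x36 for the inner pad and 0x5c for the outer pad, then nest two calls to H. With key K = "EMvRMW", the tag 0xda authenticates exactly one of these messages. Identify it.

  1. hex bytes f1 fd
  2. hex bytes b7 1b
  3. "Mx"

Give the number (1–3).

Key "EMvRMW" = 45 4d 76 52 4d 57 is exactly B = 6 bytes: K' = 45 4d 76 52 4d 57.
K' ⊕ ipad = 73 7b 40 64 7b 61; K' ⊕ opad = 19 11 2a 0e 11 0b.
m1: inner = H(73 7b 40 64 7b 61 f1 fd) = 5c; tag = H(19 11 2a 0e 11 0b 5c) = da ← matches
m2: inner = H(73 7b 40 64 7b 61 b7 1b) = 40; tag = H(19 11 2a 0e 11 0b 40) = be
m3: inner = H(73 7b 40 64 7b 61 4d 78) = 33; tag = H(19 11 2a 0e 11 0b 33) = b1

1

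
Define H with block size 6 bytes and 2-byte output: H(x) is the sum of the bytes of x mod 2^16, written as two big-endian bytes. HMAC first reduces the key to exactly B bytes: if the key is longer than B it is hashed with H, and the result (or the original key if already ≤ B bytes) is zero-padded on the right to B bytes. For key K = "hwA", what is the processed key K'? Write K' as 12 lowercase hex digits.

687741000000

Key "hwA" = 68 77 41 is 3 bytes ≤ B = 6; zero-pad to 6 bytes: K' = 68 77 41 00 00 00.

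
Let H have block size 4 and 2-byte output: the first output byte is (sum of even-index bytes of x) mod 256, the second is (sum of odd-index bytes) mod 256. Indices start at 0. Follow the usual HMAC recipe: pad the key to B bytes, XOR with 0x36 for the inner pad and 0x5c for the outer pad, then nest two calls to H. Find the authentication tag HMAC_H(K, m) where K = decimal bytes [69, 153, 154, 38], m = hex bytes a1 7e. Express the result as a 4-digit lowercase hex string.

Key decimal bytes [69, 153, 154, 38] = 45 99 9a 26 is exactly B = 4 bytes: K' = 45 99 9a 26.
K' ⊕ ipad = 73 af ac 10.  K' ⊕ opad = 19 c5 c6 7a.
Inner input = (K'⊕ipad) ∥ m = 73 af ac 10 ∥ a1 7e.
Inner hash: even-index sum = 448 mod 256 = 192; odd-index sum = 317 mod 256 = 61 → c0 3d.
Outer input = (K'⊕opad) ∥ inner = 19 c5 c6 7a ∥ c0 3d.
Outer hash (tag): even-index sum = 415 mod 256 = 159; odd-index sum = 380 mod 256 = 124 → 9f 7c.

9f7c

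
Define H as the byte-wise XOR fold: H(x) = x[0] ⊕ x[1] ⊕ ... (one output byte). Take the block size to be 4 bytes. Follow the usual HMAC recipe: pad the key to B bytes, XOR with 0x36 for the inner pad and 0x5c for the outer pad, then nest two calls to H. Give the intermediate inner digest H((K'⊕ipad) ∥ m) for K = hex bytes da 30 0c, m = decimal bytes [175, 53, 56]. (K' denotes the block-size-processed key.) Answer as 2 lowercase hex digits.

44

Key hex bytes da 30 0c is 3 bytes ≤ B = 4; zero-pad to 4 bytes: K' = da 30 0c 00.
K' ⊕ ipad = ec 06 3a 36.
Inner input = ec 06 3a 36 ∥ af 35 38.
Inner hash: XOR ec⊕06⊕3a⊕36⊕af⊕35⊕38 = 44.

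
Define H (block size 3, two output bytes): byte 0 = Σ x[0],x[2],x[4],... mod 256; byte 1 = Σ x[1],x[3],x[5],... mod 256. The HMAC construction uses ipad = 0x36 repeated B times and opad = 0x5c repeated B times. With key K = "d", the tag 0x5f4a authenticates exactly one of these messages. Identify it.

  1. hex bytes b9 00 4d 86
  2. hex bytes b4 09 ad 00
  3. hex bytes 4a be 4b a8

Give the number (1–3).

Key "d" = 64 is 1 byte ≤ B = 3; zero-pad to 3 bytes: K' = 64 00 00.
K' ⊕ ipad = 52 36 36; K' ⊕ opad = 38 5c 5c.
m1: inner = H(52 36 36 b9 00 4d 86) = 0e 3c; tag = H(38 5c 5c 0e 3c) = d06a
m2: inner = H(52 36 36 b4 09 ad 00) = 91 97; tag = H(38 5c 5c 91 97) = 2bed
m3: inner = H(52 36 36 4a be 4b a8) = ee cb; tag = H(38 5c 5c ee cb) = 5f4a ← matches

3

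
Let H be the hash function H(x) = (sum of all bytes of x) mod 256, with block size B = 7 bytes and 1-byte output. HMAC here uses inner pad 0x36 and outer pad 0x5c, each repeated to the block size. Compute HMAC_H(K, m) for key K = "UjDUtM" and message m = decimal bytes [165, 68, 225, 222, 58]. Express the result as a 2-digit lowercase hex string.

5e

Key "UjDUtM" = 55 6a 44 55 74 4d is 6 bytes ≤ B = 7; zero-pad to 7 bytes: K' = 55 6a 44 55 74 4d 00.
K' ⊕ ipad = 63 5c 72 63 42 7b 36.  K' ⊕ opad = 09 36 18 09 28 11 5c.
Inner input = (K'⊕ipad) ∥ m = 63 5c 72 63 42 7b 36 ∥ a5 44 e1 de 3a.
Inner hash: sum = 99+92+114+99+66+123+54+165+68+225+222+58 = 1385; mod 256 = 105 → 69.
Outer input = (K'⊕opad) ∥ inner = 09 36 18 09 28 11 5c ∥ 69.
Outer hash (tag): sum = 9+54+24+9+40+17+92+105 = 350; mod 256 = 94 → 5e.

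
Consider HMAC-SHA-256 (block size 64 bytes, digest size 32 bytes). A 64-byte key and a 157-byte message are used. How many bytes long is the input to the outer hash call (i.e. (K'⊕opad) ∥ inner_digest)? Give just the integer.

96

Key is 64 ≤ 64 bytes, zero-padded: |K'| = 64.
Outer input = (K'⊕opad) ∥ H(inner) → 64 + 32 = 96 bytes.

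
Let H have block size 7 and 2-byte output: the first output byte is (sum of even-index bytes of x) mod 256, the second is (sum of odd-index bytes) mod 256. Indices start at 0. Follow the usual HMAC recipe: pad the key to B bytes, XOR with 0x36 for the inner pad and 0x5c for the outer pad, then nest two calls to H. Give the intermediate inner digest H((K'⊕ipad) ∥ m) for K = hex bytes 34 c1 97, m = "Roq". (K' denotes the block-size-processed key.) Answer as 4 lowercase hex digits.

7e26

Key hex bytes 34 c1 97 is 3 bytes ≤ B = 7; zero-pad to 7 bytes: K' = 34 c1 97 00 00 00 00.
K' ⊕ ipad = 02 f7 a1 36 36 36 36.
Inner input = 02 f7 a1 36 36 36 36 ∥ 52 6f 71.
Inner hash: even-index sum = 382 mod 256 = 126; odd-index sum = 550 mod 256 = 38 → 7e 26.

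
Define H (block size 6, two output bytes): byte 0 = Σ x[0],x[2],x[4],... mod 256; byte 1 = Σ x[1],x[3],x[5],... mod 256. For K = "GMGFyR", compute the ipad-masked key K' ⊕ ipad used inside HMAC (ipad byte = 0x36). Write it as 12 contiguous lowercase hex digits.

717b71704f64

Key "GMGFyR" = 47 4d 47 46 79 52 is exactly B = 6 bytes: K' = 47 4d 47 46 79 52.
XOR each byte with 0x36: 47⊕36=71, 4d⊕36=7b, 47⊕36=71, 46⊕36=70, 79⊕36=4f, 52⊕36=64.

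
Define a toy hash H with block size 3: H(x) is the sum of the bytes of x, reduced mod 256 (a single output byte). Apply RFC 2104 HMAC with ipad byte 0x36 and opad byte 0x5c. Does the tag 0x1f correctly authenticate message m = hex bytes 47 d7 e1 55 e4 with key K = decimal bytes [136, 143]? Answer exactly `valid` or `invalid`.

invalid

Key decimal bytes [136, 143] = 88 8f is 2 bytes ≤ B = 3; zero-pad to 3 bytes: K' = 88 8f 00.
K' ⊕ ipad = be b9 36; K' ⊕ opad = d4 d3 5c.
Inner hash: sum = 190+185+54+71+215+225+85+228 = 1253; mod 256 = 229 → e5.
Outer hash (recomputed tag): sum = 212+211+92+229 = 744; mod 256 = 232 → e8.
Recomputed tag = e8; claimed = 1f → mismatch.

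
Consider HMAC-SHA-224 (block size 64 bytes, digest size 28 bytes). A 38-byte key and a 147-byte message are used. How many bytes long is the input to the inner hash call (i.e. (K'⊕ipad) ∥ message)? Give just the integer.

Key is 38 ≤ 64 bytes, zero-padded: |K'| = 64.
Inner input = (K'⊕ipad) ∥ m → 64 + 147 = 211 bytes.

211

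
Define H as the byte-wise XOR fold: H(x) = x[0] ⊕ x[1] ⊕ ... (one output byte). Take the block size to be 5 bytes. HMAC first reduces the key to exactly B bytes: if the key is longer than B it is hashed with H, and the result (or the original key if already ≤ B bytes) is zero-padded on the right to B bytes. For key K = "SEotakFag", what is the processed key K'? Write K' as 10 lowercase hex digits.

4700000000

|K| = 9 > B = 5, so first hash the key.
H(K): XOR 53⊕45⊕6f⊕74⊕61⊕6b⊕46⊕61⊕67 = 47.
Zero-pad H(K) = 47 to 5 bytes: K' = 47 00 00 00 00.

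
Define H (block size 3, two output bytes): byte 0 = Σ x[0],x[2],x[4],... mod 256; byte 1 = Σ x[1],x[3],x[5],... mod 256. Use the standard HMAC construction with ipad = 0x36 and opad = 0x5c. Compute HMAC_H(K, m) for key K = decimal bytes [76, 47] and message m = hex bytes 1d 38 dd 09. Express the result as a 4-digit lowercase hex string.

Key decimal bytes [76, 47] = 4c 2f is 2 bytes ≤ B = 3; zero-pad to 3 bytes: K' = 4c 2f 00.
K' ⊕ ipad = 7a 19 36.  K' ⊕ opad = 10 73 5c.
Inner input = (K'⊕ipad) ∥ m = 7a 19 36 ∥ 1d 38 dd 09.
Inner hash: even-index sum = 241 mod 256 = 241; odd-index sum = 275 mod 256 = 19 → f1 13.
Outer input = (K'⊕opad) ∥ inner = 10 73 5c ∥ f1 13.
Outer hash (tag): even-index sum = 127 mod 256 = 127; odd-index sum = 356 mod 256 = 100 → 7f 64.

7f64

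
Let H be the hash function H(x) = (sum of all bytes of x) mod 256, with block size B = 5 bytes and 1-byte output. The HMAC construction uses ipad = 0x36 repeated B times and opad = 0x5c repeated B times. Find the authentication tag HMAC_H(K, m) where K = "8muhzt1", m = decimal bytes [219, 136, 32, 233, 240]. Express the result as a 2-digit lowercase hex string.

Key "8muhzt1" = 38 6d 75 68 7a 74 31 is 7 bytes > B = 5, so hash it first: H(key) = a1, then zero-pad to 5 bytes: K' = a1 00 00 00 00.
K' ⊕ ipad = 97 36 36 36 36.  K' ⊕ opad = fd 5c 5c 5c 5c.
Inner input = (K'⊕ipad) ∥ m = 97 36 36 36 36 ∥ db 88 20 e9 f0.
Inner hash: sum = 151+54+54+54+54+219+136+32+233+240 = 1227; mod 256 = 203 → cb.
Outer input = (K'⊕opad) ∥ inner = fd 5c 5c 5c 5c ∥ cb.
Outer hash (tag): sum = 253+92+92+92+92+203 = 824; mod 256 = 56 → 38.

38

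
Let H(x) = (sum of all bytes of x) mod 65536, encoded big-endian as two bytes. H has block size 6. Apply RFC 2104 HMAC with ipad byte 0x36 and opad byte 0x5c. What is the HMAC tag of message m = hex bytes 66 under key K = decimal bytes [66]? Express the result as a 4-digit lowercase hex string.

Key decimal bytes [66] = 42 is 1 byte ≤ B = 6; zero-pad to 6 bytes: K' = 42 00 00 00 00 00.
K' ⊕ ipad = 74 36 36 36 36 36.  K' ⊕ opad = 1e 5c 5c 5c 5c 5c.
Inner input = (K'⊕ipad) ∥ m = 74 36 36 36 36 36 ∥ 66.
Inner hash: sum = 116+54+54+54+54+54+102 = 488 → 01 e8.
Outer input = (K'⊕opad) ∥ inner = 1e 5c 5c 5c 5c 5c ∥ 01 e8.
Outer hash (tag): sum = 30+92+92+92+92+92+1+232 = 723 → 02 d3.

02d3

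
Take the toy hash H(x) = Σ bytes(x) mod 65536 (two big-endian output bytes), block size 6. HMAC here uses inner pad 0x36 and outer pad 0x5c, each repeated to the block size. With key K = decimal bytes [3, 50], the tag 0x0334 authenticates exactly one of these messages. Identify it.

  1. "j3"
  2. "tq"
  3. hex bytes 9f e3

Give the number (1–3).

2

Key decimal bytes [3, 50] = 03 32 is 2 bytes ≤ B = 6; zero-pad to 6 bytes: K' = 03 32 00 00 00 00.
K' ⊕ ipad = 35 04 36 36 36 36; K' ⊕ opad = 5f 6e 5c 5c 5c 5c.
m1: inner = H(35 04 36 36 36 36 6a 33) = 01 ae; tag = H(5f 6e 5c 5c 5c 5c 01 ae) = 02ec
m2: inner = H(35 04 36 36 36 36 74 71) = 01 f6; tag = H(5f 6e 5c 5c 5c 5c 01 f6) = 0334 ← matches
m3: inner = H(35 04 36 36 36 36 9f e3) = 02 93; tag = H(5f 6e 5c 5c 5c 5c 02 93) = 02d2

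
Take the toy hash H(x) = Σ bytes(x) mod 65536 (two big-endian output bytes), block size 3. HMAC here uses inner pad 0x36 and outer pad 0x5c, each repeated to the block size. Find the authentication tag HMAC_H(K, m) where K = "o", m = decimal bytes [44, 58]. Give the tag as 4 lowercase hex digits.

Key "o" = 6f is 1 byte ≤ B = 3; zero-pad to 3 bytes: K' = 6f 00 00.
K' ⊕ ipad = 59 36 36.  K' ⊕ opad = 33 5c 5c.
Inner input = (K'⊕ipad) ∥ m = 59 36 36 ∥ 2c 3a.
Inner hash: sum = 89+54+54+44+58 = 299 → 01 2b.
Outer input = (K'⊕opad) ∥ inner = 33 5c 5c ∥ 01 2b.
Outer hash (tag): sum = 51+92+92+1+43 = 279 → 01 17.

0117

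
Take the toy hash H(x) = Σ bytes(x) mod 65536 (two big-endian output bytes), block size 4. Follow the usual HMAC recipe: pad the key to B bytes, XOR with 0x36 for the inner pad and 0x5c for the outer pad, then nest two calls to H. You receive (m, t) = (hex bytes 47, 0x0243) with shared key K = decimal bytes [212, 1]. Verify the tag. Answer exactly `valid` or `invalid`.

invalid

Key decimal bytes [212, 1] = d4 01 is 2 bytes ≤ B = 4; zero-pad to 4 bytes: K' = d4 01 00 00.
K' ⊕ ipad = e2 37 36 36; K' ⊕ opad = 88 5d 5c 5c.
Inner hash: sum = 226+55+54+54+71 = 460 → 01 cc.
Outer hash (recomputed tag): sum = 136+93+92+92+1+204 = 618 → 02 6a.
Recomputed tag = 026a; claimed = 0243 → mismatch.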